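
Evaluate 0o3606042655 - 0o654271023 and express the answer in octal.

Subtract column by column in base 8:
  5-3 → 2
  5-2 → 3
  6-0 → 6
  2-1 → 1
  4-7 → 5 (borrow)
  0-2-1 → 5 (borrow)
  6-4-1 → 1
  0-5 → 3 (borrow)
  6-6-1 → 7 (borrow)
  3-0-1 → 2

0o2731551632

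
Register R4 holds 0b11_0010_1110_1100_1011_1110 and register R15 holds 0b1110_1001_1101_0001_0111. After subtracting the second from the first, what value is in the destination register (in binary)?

0b1001000100111110100111

Subtract column by column in base 2:
  0-1 → 1 (borrow)
  1-1-1 → 1 (borrow)
  1-1-1 → 1 (borrow)
  1-0-1 → 0
  1-1 → 0
  1-0 → 1
  0-0 → 0
  1-0 → 1
  0-1 → 1 (borrow)
  0-0-1 → 1 (borrow)
  1-1-1 → 1 (borrow)
  1-1-1 → 1 (borrow)
  0-1-1 → 0 (borrow)
  1-0-1 → 0
  1-0 → 1
  1-1 → 0
  0-0 → 0
  1-1 → 0
  0-1 → 1 (borrow)
  0-1-1 → 0 (borrow)
  1-0-1 → 0
  1-0 → 1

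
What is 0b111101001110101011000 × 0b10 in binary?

0b1111010011101010110000

Multiply each base-2 digit by 2, carrying:
  0×2 = 0 → write 0
  0×2 = 0 → write 0
  0×2 = 0 → write 0
  1×2 = 2 → write 0 carry 1
  1×2+1 = 3 → write 1 carry 1
  0×2+1 = 1 → write 1
  1×2 = 2 → write 0 carry 1
  0×2+1 = 1 → write 1
  1×2 = 2 → write 0 carry 1
  0×2+1 = 1 → write 1
  1×2 = 2 → write 0 carry 1
  1×2+1 = 3 → write 1 carry 1
  1×2+1 = 3 → write 1 carry 1
  0×2+1 = 1 → write 1
  0×2 = 0 → write 0
  1×2 = 2 → write 0 carry 1
  0×2+1 = 1 → write 1
  1×2 = 2 → write 0 carry 1
  1×2+1 = 3 → write 1 carry 1
  1×2+1 = 3 → write 1 carry 1
  1×2+1 = 3 → write 1 carry 1
  remaining carry: 1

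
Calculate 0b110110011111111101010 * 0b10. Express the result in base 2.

Multiply each base-2 digit by 2, carrying:
  0×2 = 0 → write 0
  1×2 = 2 → write 0 carry 1
  0×2+1 = 1 → write 1
  1×2 = 2 → write 0 carry 1
  0×2+1 = 1 → write 1
  1×2 = 2 → write 0 carry 1
  1×2+1 = 3 → write 1 carry 1
  1×2+1 = 3 → write 1 carry 1
  1×2+1 = 3 → write 1 carry 1
  1×2+1 = 3 → write 1 carry 1
  1×2+1 = 3 → write 1 carry 1
  1×2+1 = 3 → write 1 carry 1
  1×2+1 = 3 → write 1 carry 1
  1×2+1 = 3 → write 1 carry 1
  0×2+1 = 1 → write 1
  0×2 = 0 → write 0
  1×2 = 2 → write 0 carry 1
  1×2+1 = 3 → write 1 carry 1
  0×2+1 = 1 → write 1
  1×2 = 2 → write 0 carry 1
  1×2+1 = 3 → write 1 carry 1
  remaining carry: 1

0b1101100111111111010100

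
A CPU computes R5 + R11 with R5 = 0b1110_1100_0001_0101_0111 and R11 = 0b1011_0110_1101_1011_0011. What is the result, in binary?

0b110100010111100001010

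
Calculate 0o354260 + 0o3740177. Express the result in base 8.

0o4314457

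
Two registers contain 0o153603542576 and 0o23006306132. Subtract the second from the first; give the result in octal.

Subtract column by column in base 8:
  6-2 → 4
  7-3 → 4
  5-1 → 4
  2-6 → 4 (borrow)
  4-0-1 → 3
  5-3 → 2
  3-6 → 5 (borrow)
  0-0-1 → 7 (borrow)
  6-0-1 → 5
  3-3 → 0
  5-2 → 3
  1-0 → 1

0o130575234444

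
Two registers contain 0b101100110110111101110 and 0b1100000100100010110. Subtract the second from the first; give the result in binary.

0b100000110010011011000

Subtract column by column in base 2:
  0-0 → 0
  1-1 → 0
  1-1 → 0
  1-0 → 1
  0-1 → 1 (borrow)
  1-0-1 → 0
  1-0 → 1
  1-0 → 1
  1-1 → 0
  0-0 → 0
  1-0 → 1
  1-1 → 0
  0-0 → 0
  1-0 → 1
  1-0 → 1
  0-0 → 0
  0-0 → 0
  1-1 → 0
  1-1 → 0
  0-0 → 0
  1-0 → 1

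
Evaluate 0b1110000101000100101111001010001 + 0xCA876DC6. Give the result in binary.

0b100111011001010011100110000010111

0xCA876DC6 = 0b11001010100001110110110111000110 in binary.
Add column by column in base 2, right to left:
  1+0 = 1
  0+1 = 1
  0+1 = 1
  0+0 = 0
  1+0 = 1
  0+0 = 0
  1+1 = 0 carry 1
  0+1+1 = 0 carry 1
  0+1+1 = 0 carry 1
  1+0+1 = 0 carry 1
  1+1+1 = 1 carry 1
  1+1+1 = 1 carry 1
  1+0+1 = 0 carry 1
  0+1+1 = 0 carry 1
  1+1+1 = 1 carry 1
  0+0+1 = 1
  0+1 = 1
  1+1 = 0 carry 1
  0+1+1 = 0 carry 1
  0+0+1 = 1
  0+0 = 0
  1+0 = 1
  0+0 = 0
  1+1 = 0 carry 1
  0+0+1 = 1
  0+1 = 1
  0+0 = 0
  0+1 = 1
  1+0 = 1
  1+0 = 1
  1+1 = 0 carry 1
  0+1+1 = 0 carry 1
  final carry 1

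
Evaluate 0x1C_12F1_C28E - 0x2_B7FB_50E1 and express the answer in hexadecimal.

Subtract column by column in base 16:
  E-1 → D
  8-E → A (borrow)
  2-0-1 → 1
  C-5 → 7
  1-B → 6 (borrow)
  F-F-1 → F (borrow)
  2-7-1 → A (borrow)
  1-B-1 → 5 (borrow)
  C-2-1 → 9
  1-0 → 1

0x195AF671AD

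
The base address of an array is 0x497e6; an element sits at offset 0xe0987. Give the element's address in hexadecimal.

0x12a16d

Add column by column in base 16, right to left:
  6+7 = d
  e+8 = 6 carry 1
  7+9+1 = 1 carry 1
  9+0+1 = a
  4+e = 2 carry 1
  final carry 1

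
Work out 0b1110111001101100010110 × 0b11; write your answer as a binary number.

0b101100101101000101000010

Multiply each base-2 digit by 3, carrying:
  0×3 = 0 → write 0
  1×3 = 3 → write 1 carry 1
  1×3+1 = 4 → write 0 carry 2
  0×3+2 = 2 → write 0 carry 1
  1×3+1 = 4 → write 0 carry 2
  0×3+2 = 2 → write 0 carry 1
  0×3+1 = 1 → write 1
  0×3 = 0 → write 0
  1×3 = 3 → write 1 carry 1
  1×3+1 = 4 → write 0 carry 2
  0×3+2 = 2 → write 0 carry 1
  1×3+1 = 4 → write 0 carry 2
  1×3+2 = 5 → write 1 carry 2
  0×3+2 = 2 → write 0 carry 1
  0×3+1 = 1 → write 1
  1×3 = 3 → write 1 carry 1
  1×3+1 = 4 → write 0 carry 2
  1×3+2 = 5 → write 1 carry 2
  0×3+2 = 2 → write 0 carry 1
  1×3+1 = 4 → write 0 carry 2
  1×3+2 = 5 → write 1 carry 2
  1×3+2 = 5 → write 1 carry 2
  remaining carry: 10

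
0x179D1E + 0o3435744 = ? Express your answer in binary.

0b1001011101100100000010

0x179D1E = 0b101111001110100011110 in binary.
0o3435744 = 0b11100011101111100100 in binary.
Add column by column in base 2, right to left:
  0+0 = 0
  1+0 = 1
  1+1 = 0 carry 1
  1+0+1 = 0 carry 1
  1+0+1 = 0 carry 1
  0+1+1 = 0 carry 1
  0+1+1 = 0 carry 1
  0+1+1 = 0 carry 1
  1+1+1 = 1 carry 1
  0+1+1 = 0 carry 1
  1+0+1 = 0 carry 1
  1+1+1 = 1 carry 1
  1+1+1 = 1 carry 1
  0+1+1 = 0 carry 1
  0+0+1 = 1
  1+0 = 1
  1+0 = 1
  1+1 = 0 carry 1
  1+1+1 = 1 carry 1
  0+1+1 = 0 carry 1
  1+0+1 = 0 carry 1
  final carry 1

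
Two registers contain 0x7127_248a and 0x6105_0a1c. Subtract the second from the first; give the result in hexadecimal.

Subtract column by column in base 16:
  a-c → e (borrow)
  8-1-1 → 6
  4-a → a (borrow)
  2-0-1 → 1
  7-5 → 2
  2-0 → 2
  1-1 → 0
  7-6 → 1

0x10221a6e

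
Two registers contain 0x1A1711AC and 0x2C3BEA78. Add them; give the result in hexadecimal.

0x4652FC24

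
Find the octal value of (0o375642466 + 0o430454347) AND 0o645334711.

0o4314011

Add column by column in base 8, right to left:
  6+7 = 5 carry 1
  6+4+1 = 3 carry 1
  4+3+1 = 0 carry 1
  2+4+1 = 7
  4+5 = 1 carry 1
  6+4+1 = 3 carry 1
  5+0+1 = 6
  7+3 = 2 carry 1
  3+4+1 = 0 carry 1
  final carry 1
Sum = 0o1026317035; now AND with 0o645334711:
  1&0=0, 0&6=0, 2&4=0, 6&5=4, 3&3=3, 1&3=1, 7&4=4, 0&7=0, 3&1=1, 5&1=1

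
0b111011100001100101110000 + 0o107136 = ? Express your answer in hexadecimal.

0b111011100001100101110000 = 0xEE1970 in hexadecimal.
0o107136 = 0x8E5E in hexadecimal.
Add column by column in base 16, right to left:
  0+E = E
  7+5 = C
  9+E = 7 carry 1
  1+8+1 = A
  E+0 = E
  E+0 = E

0xEEA7CE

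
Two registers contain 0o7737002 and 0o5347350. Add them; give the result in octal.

Add column by column in base 8, right to left:
  2+0 = 2
  0+5 = 5
  0+3 = 3
  7+7 = 6 carry 1
  3+4+1 = 0 carry 1
  7+3+1 = 3 carry 1
  7+5+1 = 5 carry 1
  final carry 1

0o15306352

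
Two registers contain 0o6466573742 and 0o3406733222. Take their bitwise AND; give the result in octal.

0o2406533202

AND each oct digit independently (no carries):
  6&3=2, 4&4=4, 6&0=0, 6&6=6, 5&7=5, 7&3=3, 3&3=3, 7&2=2, 4&2=0, 2&2=2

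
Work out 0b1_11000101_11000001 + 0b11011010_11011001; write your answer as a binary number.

0b101010000010011010

Add column by column in base 2, right to left:
  1+1 = 0 carry 1
  0+0+1 = 1
  0+0 = 0
  0+1 = 1
  0+1 = 1
  0+0 = 0
  1+1 = 0 carry 1
  1+1+1 = 1 carry 1
  1+0+1 = 0 carry 1
  0+1+1 = 0 carry 1
  1+0+1 = 0 carry 1
  0+1+1 = 0 carry 1
  0+1+1 = 0 carry 1
  0+0+1 = 1
  1+1 = 0 carry 1
  1+1+1 = 1 carry 1
  1+0+1 = 0 carry 1
  final carry 1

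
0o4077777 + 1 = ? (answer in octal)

0o4100000

The trailing 5 digits are 7 (max in base 8), so adding 1 cascades: they roll to 0 and the next digit up increments.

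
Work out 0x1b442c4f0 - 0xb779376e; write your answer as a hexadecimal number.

0xfcc98d82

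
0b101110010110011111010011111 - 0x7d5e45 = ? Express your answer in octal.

0b101110010110011111010011111 = 0o562637237 in octal.
0x7d5e45 = 0o37257105 in octal.
Subtract column by column in base 8:
  7-5 → 2
  3-0 → 3
  2-1 → 1
  7-7 → 0
  3-5 → 6 (borrow)
  6-2-1 → 3
  2-7 → 3 (borrow)
  6-3-1 → 2
  5-0 → 5

0o523360132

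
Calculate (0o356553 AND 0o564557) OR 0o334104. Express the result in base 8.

0o356553 AND 0o564557 = 0o144553.
Then OR with 0o334104.

0o374557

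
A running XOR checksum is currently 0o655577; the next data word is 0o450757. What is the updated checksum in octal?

0o205220

XOR each oct digit independently (no carries):
  6^4=2, 5^5=0, 5^0=5, 5^7=2, 7^5=2, 7^7=0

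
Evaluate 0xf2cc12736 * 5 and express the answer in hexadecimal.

Multiply each base-16 digit by 5, carrying:
  6×5 = 30 → write e carry 1
  3×5+1 = 16 → write 0 carry 1
  7×5+1 = 36 → write 4 carry 2
  2×5+2 = 12 → write c
  1×5 = 5 → write 5
  c×5 = 60 → write c carry 3
  c×5+3 = 63 → write f carry 3
  2×5+3 = 13 → write d
  f×5 = 75 → write b carry 4
  remaining carry: 4

0x4bdfc5c40e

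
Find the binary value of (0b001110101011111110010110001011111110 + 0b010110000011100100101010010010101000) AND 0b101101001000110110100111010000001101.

Add column by column in base 2, right to left:
  0+0 = 0
  1+0 = 1
  1+0 = 1
  1+1 = 0 carry 1
  1+0+1 = 0 carry 1
  1+1+1 = 1 carry 1
  1+0+1 = 0 carry 1
  1+1+1 = 1 carry 1
  0+0+1 = 1
  1+0 = 1
  0+1 = 1
  0+0 = 0
  0+0 = 0
  1+1 = 0 carry 1
  1+0+1 = 0 carry 1
  0+1+1 = 0 carry 1
  1+0+1 = 0 carry 1
  0+1+1 = 0 carry 1
  0+0+1 = 1
  1+0 = 1
  1+1 = 0 carry 1
  1+0+1 = 0 carry 1
  1+0+1 = 0 carry 1
  1+1+1 = 1 carry 1
  1+1+1 = 1 carry 1
  1+1+1 = 1 carry 1
  0+0+1 = 1
  1+0 = 1
  0+0 = 0
  1+0 = 1
  0+0 = 0
  1+1 = 0 carry 1
  1+1+1 = 1 carry 1
  1+0+1 = 0 carry 1
  0+1+1 = 0 carry 1
  final carry 1
Sum = 0b100100101111100011000000011110100110; now AND with 0b101101001000110110100111010000001101:
  100100101111100011000000011110100110
& 101101001000110110100111010000001101
= 100100001000100010000000010000000100

0b100100001000100010000000010000000100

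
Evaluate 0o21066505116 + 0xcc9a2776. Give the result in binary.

0b101010101011101001011000111000100

0o21066505116 = 0b10001000110110101000101001001110 in binary.
0xcc9a2776 = 0b11001100100110100010011101110110 in binary.
Add column by column in base 2, right to left:
  0+0 = 0
  1+1 = 0 carry 1
  1+1+1 = 1 carry 1
  1+0+1 = 0 carry 1
  0+1+1 = 0 carry 1
  0+1+1 = 0 carry 1
  1+1+1 = 1 carry 1
  0+0+1 = 1
  0+1 = 1
  1+1 = 0 carry 1
  0+1+1 = 0 carry 1
  1+0+1 = 0 carry 1
  0+0+1 = 1
  0+1 = 1
  0+0 = 0
  1+0 = 1
  0+0 = 0
  1+1 = 0 carry 1
  0+0+1 = 1
  1+1 = 0 carry 1
  1+1+1 = 1 carry 1
  0+0+1 = 1
  1+0 = 1
  1+1 = 0 carry 1
  0+0+1 = 1
  0+0 = 0
  0+1 = 1
  1+1 = 0 carry 1
  0+0+1 = 1
  0+0 = 0
  0+1 = 1
  1+1 = 0 carry 1
  final carry 1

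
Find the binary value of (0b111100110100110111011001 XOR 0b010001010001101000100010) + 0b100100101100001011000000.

0b1010010010001101010111011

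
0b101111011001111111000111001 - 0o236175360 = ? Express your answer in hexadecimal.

0b101111011001111111000111001 = 0x5ecfe39 in hexadecimal.
0o236175360 = 0x278faf0 in hexadecimal.
Subtract column by column in base 16:
  9-0 → 9
  3-f → 4 (borrow)
  e-a-1 → 3
  f-f → 0
  c-8 → 4
  e-7 → 7
  5-2 → 3

0x3740349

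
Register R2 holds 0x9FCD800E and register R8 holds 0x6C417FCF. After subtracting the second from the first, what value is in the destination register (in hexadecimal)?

0x338C003F

Subtract column by column in base 16:
  E-F → F (borrow)
  0-C-1 → 3 (borrow)
  0-F-1 → 0 (borrow)
  8-7-1 → 0
  D-1 → C
  C-4 → 8
  F-C → 3
  9-6 → 3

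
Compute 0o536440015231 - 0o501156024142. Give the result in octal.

0o35261771067

Subtract column by column in base 8:
  1-2 → 7 (borrow)
  3-4-1 → 6 (borrow)
  2-1-1 → 0
  5-4 → 1
  1-2 → 7 (borrow)
  0-0-1 → 7 (borrow)
  0-6-1 → 1 (borrow)
  4-5-1 → 6 (borrow)
  4-1-1 → 2
  6-1 → 5
  3-0 → 3
  5-5 → 0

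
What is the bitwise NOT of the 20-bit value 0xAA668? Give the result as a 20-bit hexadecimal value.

Each hex digit d becomes F−d:
  A→5, A→5, 6→9, 6→9, 8→7

0x55997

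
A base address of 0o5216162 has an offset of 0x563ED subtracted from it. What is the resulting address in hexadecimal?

0o5216162 = 0x151C72 in hexadecimal.
Subtract column by column in base 16:
  2-D → 5 (borrow)
  7-E-1 → 8 (borrow)
  C-3-1 → 8
  1-6 → B (borrow)
  5-5-1 → F (borrow)
  1-0-1 → 0

0xFB885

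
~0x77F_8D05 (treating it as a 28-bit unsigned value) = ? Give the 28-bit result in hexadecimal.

0x88072FA

Each hex digit d becomes F−d:
  7→8, 7→8, F→0, 8→7, D→2, 0→F, 5→A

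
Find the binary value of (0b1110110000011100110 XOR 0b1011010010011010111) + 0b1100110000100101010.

First 0b1110110000011100110 XOR 0b1011010010011010111 = 0b0101100010000110001.
Add column by column in base 2, right to left:
  1+0 = 1
  0+1 = 1
  0+0 = 0
  0+1 = 1
  1+0 = 1
  1+1 = 0 carry 1
  0+0+1 = 1
  0+0 = 0
  0+1 = 1
  0+0 = 0
  1+0 = 1
  0+0 = 0
  0+0 = 0
  0+1 = 1
  1+1 = 0 carry 1
  1+0+1 = 0 carry 1
  0+0+1 = 1
  1+1 = 0 carry 1
  0+1+1 = 0 carry 1
  final carry 1

0b10010010010101011011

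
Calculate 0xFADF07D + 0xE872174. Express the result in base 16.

Add column by column in base 16, right to left:
  D+4 = 1 carry 1
  7+7+1 = F
  0+1 = 1
  F+2 = 1 carry 1
  D+7+1 = 5 carry 1
  A+8+1 = 3 carry 1
  F+E+1 = E carry 1
  final carry 1

0x1E3511F1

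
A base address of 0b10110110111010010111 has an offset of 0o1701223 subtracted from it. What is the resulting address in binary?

0o1701223 = 0b1111000001010010011 in binary.
Subtract column by column in base 2:
  1-1 → 0
  1-1 → 0
  1-0 → 1
  0-0 → 0
  1-1 → 0
  0-0 → 0
  0-0 → 0
  1-1 → 0
  0-0 → 0
  1-1 → 0
  1-0 → 1
  1-0 → 1
  0-0 → 0
  1-0 → 1
  1-0 → 1
  0-1 → 1 (borrow)
  1-1-1 → 1 (borrow)
  1-1-1 → 1 (borrow)
  0-1-1 → 0 (borrow)
  1-0-1 → 0

0b111110110000000100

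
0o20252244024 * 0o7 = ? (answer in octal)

0o162250174214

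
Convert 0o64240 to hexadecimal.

Each octal digit is 3 bits: 6=110 4=100 2=010 4=100 0=000.
Group the bits into nibbles: 0110 1000 1010 0000 → 68a0.

0x68a0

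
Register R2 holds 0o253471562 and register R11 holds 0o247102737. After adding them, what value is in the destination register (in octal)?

Add column by column in base 8, right to left:
  2+7 = 1 carry 1
  6+3+1 = 2 carry 1
  5+7+1 = 5 carry 1
  1+2+1 = 4
  7+0 = 7
  4+1 = 5
  3+7 = 2 carry 1
  5+4+1 = 2 carry 1
  2+2+1 = 5

0o522574521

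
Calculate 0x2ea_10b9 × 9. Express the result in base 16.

0x1a3a9681

Multiply each base-16 digit by 9, carrying:
  9×9 = 81 → write 1 carry 5
  b×9+5 = 104 → write 8 carry 6
  0×9+6 = 6 → write 6
  1×9 = 9 → write 9
  a×9 = 90 → write a carry 5
  e×9+5 = 131 → write 3 carry 8
  2×9+8 = 26 → write a carry 1
  remaining carry: 1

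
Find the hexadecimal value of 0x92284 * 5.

0x2dac94

Multiply each base-16 digit by 5, carrying:
  4×5 = 20 → write 4 carry 1
  8×5+1 = 41 → write 9 carry 2
  2×5+2 = 12 → write c
  2×5 = 10 → write a
  9×5 = 45 → write d carry 2
  remaining carry: 2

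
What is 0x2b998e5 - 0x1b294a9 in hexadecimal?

Subtract column by column in base 16:
  5-9 → c (borrow)
  e-a-1 → 3
  8-4 → 4
  9-9 → 0
  9-2 → 7
  b-b → 0
  2-1 → 1

0x107043c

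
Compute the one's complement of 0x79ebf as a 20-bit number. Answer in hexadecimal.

0x86140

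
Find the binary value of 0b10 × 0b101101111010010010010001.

Multiply each base-2 digit by 2, carrying:
  1×2 = 2 → write 0 carry 1
  0×2+1 = 1 → write 1
  0×2 = 0 → write 0
  0×2 = 0 → write 0
  1×2 = 2 → write 0 carry 1
  0×2+1 = 1 → write 1
  0×2 = 0 → write 0
  1×2 = 2 → write 0 carry 1
  0×2+1 = 1 → write 1
  0×2 = 0 → write 0
  1×2 = 2 → write 0 carry 1
  0×2+1 = 1 → write 1
  0×2 = 0 → write 0
  1×2 = 2 → write 0 carry 1
  0×2+1 = 1 → write 1
  1×2 = 2 → write 0 carry 1
  1×2+1 = 3 → write 1 carry 1
  1×2+1 = 3 → write 1 carry 1
  1×2+1 = 3 → write 1 carry 1
  0×2+1 = 1 → write 1
  1×2 = 2 → write 0 carry 1
  1×2+1 = 3 → write 1 carry 1
  0×2+1 = 1 → write 1
  1×2 = 2 → write 0 carry 1
  remaining carry: 1

0b1011011110100100100100010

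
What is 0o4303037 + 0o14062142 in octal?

Add column by column in base 8, right to left:
  7+2 = 1 carry 1
  3+4+1 = 0 carry 1
  0+1+1 = 2
  3+2 = 5
  0+6 = 6
  3+0 = 3
  4+4 = 0 carry 1
  0+1+1 = 2

0o20365201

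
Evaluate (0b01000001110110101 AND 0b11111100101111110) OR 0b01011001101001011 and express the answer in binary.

0b01000001110110101 AND 0b11111100101111110 = 0b01000000100110100.
Then OR with 0b01011001101001011.

0b1011001101111111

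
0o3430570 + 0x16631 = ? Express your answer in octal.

0x16631 = 0o263061 in octal.
Add column by column in base 8, right to left:
  0+1 = 1
  7+6 = 5 carry 1
  5+0+1 = 6
  0+3 = 3
  3+6 = 1 carry 1
  4+2+1 = 7
  3+0 = 3

0o3713651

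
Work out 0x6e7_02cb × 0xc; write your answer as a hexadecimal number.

Multiply each base-16 digit by 12, carrying:
  b×12 = 132 → write 4 carry 8
  c×12+8 = 152 → write 8 carry 9
  2×12+9 = 33 → write 1 carry 2
  0×12+2 = 2 → write 2
  7×12 = 84 → write 4 carry 5
  e×12+5 = 173 → write d carry 10
  6×12+10 = 82 → write 2 carry 5
  remaining carry: 5

0x52d42184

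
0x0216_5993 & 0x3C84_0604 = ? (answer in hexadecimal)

AND each hex digit independently (no carries):
  0&3=0, 2&C=0, 1&8=0, 6&4=4, 5&0=0, 9&6=0, 9&0=0, 3&4=0

0x00040000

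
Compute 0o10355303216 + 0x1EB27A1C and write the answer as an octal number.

0x1EB27A1C = 0o3654475034 in octal.
Add column by column in base 8, right to left:
  6+4 = 2 carry 1
  1+3+1 = 5
  2+0 = 2
  3+5 = 0 carry 1
  0+7+1 = 0 carry 1
  3+4+1 = 0 carry 1
  5+4+1 = 2 carry 1
  5+5+1 = 3 carry 1
  3+6+1 = 2 carry 1
  0+3+1 = 4
  1+0 = 1

0o14232000252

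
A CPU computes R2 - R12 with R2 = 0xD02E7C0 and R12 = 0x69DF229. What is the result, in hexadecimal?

0x664F597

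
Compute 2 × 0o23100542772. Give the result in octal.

Multiply each base-8 digit by 2, carrying:
  2×2 = 4 → write 4
  7×2 = 14 → write 6 carry 1
  7×2+1 = 15 → write 7 carry 1
  2×2+1 = 5 → write 5
  4×2 = 8 → write 0 carry 1
  5×2+1 = 11 → write 3 carry 1
  0×2+1 = 1 → write 1
  0×2 = 0 → write 0
  1×2 = 2 → write 2
  3×2 = 6 → write 6
  2×2 = 4 → write 4

0o46201305764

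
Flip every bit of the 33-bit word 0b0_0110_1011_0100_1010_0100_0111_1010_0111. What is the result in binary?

Invert each bit: 001101011010010100100011110100111 → 110010100101101011011100001011000.

0b110010100101101011011100001011000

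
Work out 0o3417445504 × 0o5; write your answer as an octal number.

Multiply each base-8 digit by 5, carrying:
  4×5 = 20 → write 4 carry 2
  0×5+2 = 2 → write 2
  5×5 = 25 → write 1 carry 3
  5×5+3 = 28 → write 4 carry 3
  4×5+3 = 23 → write 7 carry 2
  4×5+2 = 22 → write 6 carry 2
  7×5+2 = 37 → write 5 carry 4
  1×5+4 = 9 → write 1 carry 1
  4×5+1 = 21 → write 5 carry 2
  3×5+2 = 17 → write 1 carry 2
  remaining carry: 2

0o21515674124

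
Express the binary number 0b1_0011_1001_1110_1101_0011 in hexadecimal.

0x139ED3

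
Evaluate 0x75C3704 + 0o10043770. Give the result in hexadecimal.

0x77C7EFC

0o10043770 = 0x2047F8 in hexadecimal.
Add column by column in base 16, right to left:
  4+8 = C
  0+F = F
  7+7 = E
  3+4 = 7
  C+0 = C
  5+2 = 7
  7+0 = 7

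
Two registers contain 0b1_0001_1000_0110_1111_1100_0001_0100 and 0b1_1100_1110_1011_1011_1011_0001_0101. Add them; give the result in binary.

Add column by column in base 2, right to left:
  0+1 = 1
  0+0 = 0
  1+1 = 0 carry 1
  0+0+1 = 1
  1+1 = 0 carry 1
  0+0+1 = 1
  0+0 = 0
  0+0 = 0
  0+1 = 1
  0+1 = 1
  1+0 = 1
  1+1 = 0 carry 1
  1+1+1 = 1 carry 1
  1+1+1 = 1 carry 1
  1+0+1 = 0 carry 1
  1+1+1 = 1 carry 1
  0+1+1 = 0 carry 1
  1+1+1 = 1 carry 1
  1+0+1 = 0 carry 1
  0+1+1 = 0 carry 1
  0+0+1 = 1
  0+1 = 1
  0+1 = 1
  1+1 = 0 carry 1
  1+0+1 = 0 carry 1
  0+0+1 = 1
  0+1 = 1
  0+1 = 1
  1+1 = 0 carry 1
  final carry 1

0b101110011100101011011100101001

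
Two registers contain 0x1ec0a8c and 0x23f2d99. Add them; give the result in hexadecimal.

Add column by column in base 16, right to left:
  c+9 = 5 carry 1
  8+9+1 = 2 carry 1
  a+d+1 = 8 carry 1
  0+2+1 = 3
  c+f = b carry 1
  e+3+1 = 2 carry 1
  1+2+1 = 4

0x42b3825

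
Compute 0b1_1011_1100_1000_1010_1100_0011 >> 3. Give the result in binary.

Right shift by 3: drop the 3 least-significant bits.

0b1101111001000101011000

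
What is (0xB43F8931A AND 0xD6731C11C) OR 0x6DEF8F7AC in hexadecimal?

0xFDFF8F7BC

0xB43F8931A AND 0xD6731C11C = 0x943308118.
Then OR with 0x6DEF8F7AC.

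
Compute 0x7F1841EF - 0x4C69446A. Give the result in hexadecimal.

0x32AEFD85

Subtract column by column in base 16:
  F-A → 5
  E-6 → 8
  1-4 → D (borrow)
  4-4-1 → F (borrow)
  8-9-1 → E (borrow)
  1-6-1 → A (borrow)
  F-C-1 → 2
  7-4 → 3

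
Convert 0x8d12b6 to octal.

Expand each hex digit to 4 bits: 8=1000 d=1101 1=0001 2=0010 b=1011 6=0110.
Group the bits in threes: 100 011 010 001 001 010 110 110 → 43211266.

0o43211266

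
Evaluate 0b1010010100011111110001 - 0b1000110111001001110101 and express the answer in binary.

0b1011101010101111100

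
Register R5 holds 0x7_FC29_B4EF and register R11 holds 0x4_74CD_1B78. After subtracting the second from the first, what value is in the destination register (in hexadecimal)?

0x3875C9977

Subtract column by column in base 16:
  F-8 → 7
  E-7 → 7
  4-B → 9 (borrow)
  B-1-1 → 9
  9-D → C (borrow)
  2-C-1 → 5 (borrow)
  C-4-1 → 7
  F-7 → 8
  7-4 → 3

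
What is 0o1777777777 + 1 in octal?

0o2000000000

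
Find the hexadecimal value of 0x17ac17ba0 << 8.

0x17ac17ba000

Shifting left by 8 bits = 2 hex digits: append 2 zeros.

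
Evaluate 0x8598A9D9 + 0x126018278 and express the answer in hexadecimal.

Add column by column in base 16, right to left:
  9+8 = 1 carry 1
  D+7+1 = 5 carry 1
  9+2+1 = C
  A+8 = 2 carry 1
  8+1+1 = A
  9+0 = 9
  5+6 = B
  8+2 = A
  0+1 = 1

0x1AB9A2C51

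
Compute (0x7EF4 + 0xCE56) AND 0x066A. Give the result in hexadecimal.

Add column by column in base 16, right to left:
  4+6 = A
  F+5 = 4 carry 1
  E+E+1 = D carry 1
  7+C+1 = 4 carry 1
  final carry 1
Sum = 0x14D4A; now AND with 0x066A:
  1&0=0, 4&0=0, D&6=4, 4&6=4, A&A=A

0x44A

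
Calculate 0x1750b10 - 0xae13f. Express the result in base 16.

0x16a29d1

Subtract column by column in base 16:
  0-f → 1 (borrow)
  1-3-1 → d (borrow)
  b-1-1 → 9
  0-e → 2 (borrow)
  5-a-1 → a (borrow)
  7-0-1 → 6
  1-0 → 1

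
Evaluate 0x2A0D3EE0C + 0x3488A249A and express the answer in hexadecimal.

0x5E95E12A6

Add column by column in base 16, right to left:
  C+A = 6 carry 1
  0+9+1 = A
  E+4 = 2 carry 1
  E+2+1 = 1 carry 1
  3+A+1 = E
  D+8 = 5 carry 1
  0+8+1 = 9
  A+4 = E
  2+3 = 5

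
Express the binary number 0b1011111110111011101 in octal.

0o1376735

Group the bits in threes: 001 011 111 110 111 011 101 → 1376735.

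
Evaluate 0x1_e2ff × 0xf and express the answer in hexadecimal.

0x1c4cf1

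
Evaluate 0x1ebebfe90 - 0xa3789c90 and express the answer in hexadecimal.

0x148736200

Subtract column by column in base 16:
  0-0 → 0
  9-9 → 0
  e-c → 2
  f-9 → 6
  b-8 → 3
  e-7 → 7
  b-3 → 8
  e-a → 4
  1-0 → 1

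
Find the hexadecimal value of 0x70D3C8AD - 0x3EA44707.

0x322F81A6

Subtract column by column in base 16:
  D-7 → 6
  A-0 → A
  8-7 → 1
  C-4 → 8
  3-4 → F (borrow)
  D-A-1 → 2
  0-E → 2 (borrow)
  7-3-1 → 3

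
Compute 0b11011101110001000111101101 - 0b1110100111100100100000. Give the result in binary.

0b11001111001001100011001101

Subtract column by column in base 2:
  1-0 → 1
  0-0 → 0
  1-0 → 1
  1-0 → 1
  0-0 → 0
  1-1 → 0
  1-0 → 1
  1-0 → 1
  1-1 → 0
  0-0 → 0
  0-0 → 0
  0-1 → 1 (borrow)
  1-1-1 → 1 (borrow)
  0-1-1 → 0 (borrow)
  0-1-1 → 0 (borrow)
  0-0-1 → 1 (borrow)
  1-0-1 → 0
  1-1 → 0
  1-0 → 1
  0-1 → 1 (borrow)
  1-1-1 → 1 (borrow)
  1-1-1 → 1 (borrow)
  1-0-1 → 0
  0-0 → 0
  1-0 → 1
  1-0 → 1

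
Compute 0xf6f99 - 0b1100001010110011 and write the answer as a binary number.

0b11101010110011100110

0xf6f99 = 0b11110110111110011001 in binary.
Subtract column by column in base 2:
  1-1 → 0
  0-1 → 1 (borrow)
  0-0-1 → 1 (borrow)
  1-0-1 → 0
  1-1 → 0
  0-1 → 1 (borrow)
  0-0-1 → 1 (borrow)
  1-1-1 → 1 (borrow)
  1-0-1 → 0
  1-1 → 0
  1-0 → 1
  1-0 → 1
  0-0 → 0
  1-0 → 1
  1-1 → 0
  0-1 → 1 (borrow)
  1-0-1 → 0
  1-0 → 1
  1-0 → 1
  1-0 → 1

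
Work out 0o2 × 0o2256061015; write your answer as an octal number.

0o4534142032

Multiply each base-8 digit by 2, carrying:
  5×2 = 10 → write 2 carry 1
  1×2+1 = 3 → write 3
  0×2 = 0 → write 0
  1×2 = 2 → write 2
  6×2 = 12 → write 4 carry 1
  0×2+1 = 1 → write 1
  6×2 = 12 → write 4 carry 1
  5×2+1 = 11 → write 3 carry 1
  2×2+1 = 5 → write 5
  2×2 = 4 → write 4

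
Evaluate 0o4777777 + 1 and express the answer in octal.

The trailing 6 digits are 7 (max in base 8), so adding 1 cascades: they roll to 0 and the next digit up increments.

0o5000000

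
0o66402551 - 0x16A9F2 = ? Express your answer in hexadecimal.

0o66402551 = 0xDA0569 in hexadecimal.
Subtract column by column in base 16:
  9-2 → 7
  6-F → 7 (borrow)
  5-9-1 → B (borrow)
  0-A-1 → 5 (borrow)
  A-6-1 → 3
  D-1 → C

0xC35B77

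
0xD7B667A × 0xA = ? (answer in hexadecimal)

0x86D200C4

Multiply each base-16 digit by 10, carrying:
  A×10 = 100 → write 4 carry 6
  7×10+6 = 76 → write C carry 4
  6×10+4 = 64 → write 0 carry 4
  6×10+4 = 64 → write 0 carry 4
  B×10+4 = 114 → write 2 carry 7
  7×10+7 = 77 → write D carry 4
  D×10+4 = 134 → write 6 carry 8
  remaining carry: 8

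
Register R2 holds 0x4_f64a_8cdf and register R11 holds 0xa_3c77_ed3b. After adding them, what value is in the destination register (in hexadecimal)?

0xf32c27a1a

Add column by column in base 16, right to left:
  f+b = a carry 1
  d+3+1 = 1 carry 1
  c+d+1 = a carry 1
  8+e+1 = 7 carry 1
  a+7+1 = 2 carry 1
  4+7+1 = c
  6+c = 2 carry 1
  f+3+1 = 3 carry 1
  4+a+1 = f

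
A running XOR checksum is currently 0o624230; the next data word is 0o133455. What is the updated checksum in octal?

0o717665

XOR each oct digit independently (no carries):
  6^1=7, 2^3=1, 4^3=7, 2^4=6, 3^5=6, 0^5=5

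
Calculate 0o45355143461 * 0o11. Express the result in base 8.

0o521126600271

Multiply each base-8 digit by 9, carrying:
  1×9 = 9 → write 1 carry 1
  6×9+1 = 55 → write 7 carry 6
  4×9+6 = 42 → write 2 carry 5
  3×9+5 = 32 → write 0 carry 4
  4×9+4 = 40 → write 0 carry 5
  1×9+5 = 14 → write 6 carry 1
  5×9+1 = 46 → write 6 carry 5
  5×9+5 = 50 → write 2 carry 6
  3×9+6 = 33 → write 1 carry 4
  5×9+4 = 49 → write 1 carry 6
  4×9+6 = 42 → write 2 carry 5
  remaining carry: 5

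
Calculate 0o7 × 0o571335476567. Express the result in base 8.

0o5122017267101

Multiply each base-8 digit by 7, carrying:
  7×7 = 49 → write 1 carry 6
  6×7+6 = 48 → write 0 carry 6
  5×7+6 = 41 → write 1 carry 5
  6×7+5 = 47 → write 7 carry 5
  7×7+5 = 54 → write 6 carry 6
  4×7+6 = 34 → write 2 carry 4
  5×7+4 = 39 → write 7 carry 4
  3×7+4 = 25 → write 1 carry 3
  3×7+3 = 24 → write 0 carry 3
  1×7+3 = 10 → write 2 carry 1
  7×7+1 = 50 → write 2 carry 6
  5×7+6 = 41 → write 1 carry 5
  remaining carry: 5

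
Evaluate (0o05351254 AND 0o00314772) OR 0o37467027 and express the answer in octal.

0o37777277

0o05351254 AND 0o00314772 = 0o00310250.
Then OR with 0o37467027.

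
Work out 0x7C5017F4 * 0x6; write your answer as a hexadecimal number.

Multiply each base-16 digit by 6, carrying:
  4×6 = 24 → write 8 carry 1
  F×6+1 = 91 → write B carry 5
  7×6+5 = 47 → write F carry 2
  1×6+2 = 8 → write 8
  0×6 = 0 → write 0
  5×6 = 30 → write E carry 1
  C×6+1 = 73 → write 9 carry 4
  7×6+4 = 46 → write E carry 2
  remaining carry: 2

0x2E9E08FB8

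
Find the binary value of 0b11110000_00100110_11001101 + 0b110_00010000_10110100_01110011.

0b111000000001101101101000000

Add column by column in base 2, right to left:
  1+1 = 0 carry 1
  0+1+1 = 0 carry 1
  1+0+1 = 0 carry 1
  1+0+1 = 0 carry 1
  0+1+1 = 0 carry 1
  0+1+1 = 0 carry 1
  1+1+1 = 1 carry 1
  1+0+1 = 0 carry 1
  0+0+1 = 1
  1+0 = 1
  1+1 = 0 carry 1
  0+0+1 = 1
  0+1 = 1
  1+1 = 0 carry 1
  0+0+1 = 1
  0+1 = 1
  0+0 = 0
  0+0 = 0
  0+0 = 0
  0+0 = 0
  1+1 = 0 carry 1
  1+0+1 = 0 carry 1
  1+0+1 = 0 carry 1
  1+0+1 = 0 carry 1
  0+0+1 = 1
  0+1 = 1
  0+1 = 1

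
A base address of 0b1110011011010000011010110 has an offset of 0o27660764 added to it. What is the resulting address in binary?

0o27660764 = 0b10111110110000111110100 in binary.
Add column by column in base 2, right to left:
  0+0 = 0
  1+0 = 1
  1+1 = 0 carry 1
  0+0+1 = 1
  1+1 = 0 carry 1
  0+1+1 = 0 carry 1
  1+1+1 = 1 carry 1
  1+1+1 = 1 carry 1
  0+1+1 = 0 carry 1
  0+0+1 = 1
  0+0 = 0
  0+0 = 0
  0+0 = 0
  1+1 = 0 carry 1
  0+1+1 = 0 carry 1
  1+0+1 = 0 carry 1
  1+1+1 = 1 carry 1
  0+1+1 = 0 carry 1
  1+1+1 = 1 carry 1
  1+1+1 = 1 carry 1
  0+1+1 = 0 carry 1
  0+0+1 = 1
  1+1 = 0 carry 1
  1+0+1 = 0 carry 1
  1+0+1 = 0 carry 1
  final carry 1

0b10001011010000001011001010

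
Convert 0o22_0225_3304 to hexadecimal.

Each octal digit is 3 bits: 2=010 2=010 0=000 2=010 2=010 5=101 3=011 3=011 0=000 4=100.
Group the bits into nibbles: 0001 0010 0000 1001 0101 0110 1100 0100 → 120956C4.

0x120956C4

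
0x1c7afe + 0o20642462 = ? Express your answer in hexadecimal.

0x5fc030

0o20642462 = 0x434532 in hexadecimal.
Add column by column in base 16, right to left:
  e+2 = 0 carry 1
  f+3+1 = 3 carry 1
  a+5+1 = 0 carry 1
  7+4+1 = c
  c+3 = f
  1+4 = 5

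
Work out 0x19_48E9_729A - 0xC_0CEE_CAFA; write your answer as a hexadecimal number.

0xD3BFAA7A0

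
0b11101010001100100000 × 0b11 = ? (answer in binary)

0b1010111110100101100000

Multiply each base-2 digit by 3, carrying:
  0×3 = 0 → write 0
  0×3 = 0 → write 0
  0×3 = 0 → write 0
  0×3 = 0 → write 0
  0×3 = 0 → write 0
  1×3 = 3 → write 1 carry 1
  0×3+1 = 1 → write 1
  0×3 = 0 → write 0
  1×3 = 3 → write 1 carry 1
  1×3+1 = 4 → write 0 carry 2
  0×3+2 = 2 → write 0 carry 1
  0×3+1 = 1 → write 1
  0×3 = 0 → write 0
  1×3 = 3 → write 1 carry 1
  0×3+1 = 1 → write 1
  1×3 = 3 → write 1 carry 1
  0×3+1 = 1 → write 1
  1×3 = 3 → write 1 carry 1
  1×3+1 = 4 → write 0 carry 2
  1×3+2 = 5 → write 1 carry 2
  remaining carry: 10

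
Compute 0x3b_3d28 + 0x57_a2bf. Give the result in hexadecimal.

0x92dfe7

Add column by column in base 16, right to left:
  8+f = 7 carry 1
  2+b+1 = e
  d+2 = f
  3+a = d
  b+7 = 2 carry 1
  3+5+1 = 9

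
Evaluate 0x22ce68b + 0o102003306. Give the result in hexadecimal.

0x334ed51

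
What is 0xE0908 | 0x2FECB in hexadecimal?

0xEFFCB

OR each hex digit independently (no carries):
  E|2=E, 0|F=F, 9|E=F, 0|C=C, 8|B=B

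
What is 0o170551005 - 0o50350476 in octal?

0o120200307

Subtract column by column in base 8:
  5-6 → 7 (borrow)
  0-7-1 → 0 (borrow)
  0-4-1 → 3 (borrow)
  1-0-1 → 0
  5-5 → 0
  5-3 → 2
  0-0 → 0
  7-5 → 2
  1-0 → 1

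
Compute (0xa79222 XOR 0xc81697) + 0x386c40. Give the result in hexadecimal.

0xa7f0f5

First 0xa79222 XOR 0xc81697 = 0x6f84b5.
Add column by column in base 16, right to left:
  5+0 = 5
  b+4 = f
  4+c = 0 carry 1
  8+6+1 = f
  f+8 = 7 carry 1
  6+3+1 = a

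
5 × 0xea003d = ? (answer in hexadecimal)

Multiply each base-16 digit by 5, carrying:
  d×5 = 65 → write 1 carry 4
  3×5+4 = 19 → write 3 carry 1
  0×5+1 = 1 → write 1
  0×5 = 0 → write 0
  a×5 = 50 → write 2 carry 3
  e×5+3 = 73 → write 9 carry 4
  remaining carry: 4

0x4920131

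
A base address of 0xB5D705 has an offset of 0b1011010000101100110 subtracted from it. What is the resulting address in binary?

0b101100000011010110011111

0xB5D705 = 0b101101011101011100000101 in binary.
Subtract column by column in base 2:
  1-0 → 1
  0-1 → 1 (borrow)
  1-1-1 → 1 (borrow)
  0-0-1 → 1 (borrow)
  0-0-1 → 1 (borrow)
  0-1-1 → 0 (borrow)
  0-1-1 → 0 (borrow)
  0-0-1 → 1 (borrow)
  1-1-1 → 1 (borrow)
  1-0-1 → 0
  1-0 → 1
  0-0 → 0
  1-0 → 1
  0-1 → 1 (borrow)
  1-0-1 → 0
  1-1 → 0
  1-1 → 0
  0-0 → 0
  1-1 → 0
  0-0 → 0
  1-0 → 1
  1-0 → 1
  0-0 → 0
  1-0 → 1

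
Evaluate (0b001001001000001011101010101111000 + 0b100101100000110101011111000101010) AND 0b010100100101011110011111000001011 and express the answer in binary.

0b100100001000000001001000000010

Add column by column in base 2, right to left:
  0+0 = 0
  0+1 = 1
  0+0 = 0
  1+1 = 0 carry 1
  1+0+1 = 0 carry 1
  1+1+1 = 1 carry 1
  1+0+1 = 0 carry 1
  0+0+1 = 1
  1+0 = 1
  0+1 = 1
  1+1 = 0 carry 1
  0+1+1 = 0 carry 1
  1+1+1 = 1 carry 1
  0+1+1 = 0 carry 1
  1+0+1 = 0 carry 1
  1+1+1 = 1 carry 1
  1+0+1 = 0 carry 1
  0+1+1 = 0 carry 1
  1+0+1 = 0 carry 1
  0+1+1 = 0 carry 1
  0+1+1 = 0 carry 1
  0+0+1 = 1
  0+0 = 0
  0+0 = 0
  1+0 = 1
  0+0 = 0
  0+1 = 1
  1+1 = 0 carry 1
  0+0+1 = 1
  0+1 = 1
  1+0 = 1
  0+0 = 0
  0+1 = 1
Sum = 0b101110101001000001001001110100010; now AND with 0b010100100101011110011111000001011:
  101110101001000001001001110100010
& 010100100101011110011111000001011
= 000100100001000000001001000000010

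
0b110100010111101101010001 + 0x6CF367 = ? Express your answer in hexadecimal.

0b110100010111101101010001 = 0xD17B51 in hexadecimal.
Add column by column in base 16, right to left:
  1+7 = 8
  5+6 = B
  B+3 = E
  7+F = 6 carry 1
  1+C+1 = E
  D+6 = 3 carry 1
  final carry 1

0x13E6EB8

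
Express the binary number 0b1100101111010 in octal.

0o14572

Group the bits in threes: 001 100 101 111 010 → 14572.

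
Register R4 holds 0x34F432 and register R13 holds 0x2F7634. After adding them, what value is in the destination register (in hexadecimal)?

0x646A66

Add column by column in base 16, right to left:
  2+4 = 6
  3+3 = 6
  4+6 = A
  F+7 = 6 carry 1
  4+F+1 = 4 carry 1
  3+2+1 = 6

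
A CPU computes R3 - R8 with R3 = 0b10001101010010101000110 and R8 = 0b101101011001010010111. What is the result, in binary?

0b1011111111001010101111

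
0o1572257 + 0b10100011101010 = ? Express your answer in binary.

0o1572257 = 0b1101111010010101111 in binary.
Add column by column in base 2, right to left:
  1+0 = 1
  1+1 = 0 carry 1
  1+0+1 = 0 carry 1
  1+1+1 = 1 carry 1
  0+0+1 = 1
  1+1 = 0 carry 1
  0+1+1 = 0 carry 1
  1+1+1 = 1 carry 1
  0+0+1 = 1
  0+0 = 0
  1+0 = 1
  0+1 = 1
  1+0 = 1
  1+1 = 0 carry 1
  1+0+1 = 0 carry 1
  1+0+1 = 0 carry 1
  0+0+1 = 1
  1+0 = 1
  1+0 = 1

0b1110001110110011001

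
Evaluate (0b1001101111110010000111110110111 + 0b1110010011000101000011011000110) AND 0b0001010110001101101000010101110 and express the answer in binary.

0b10000101001000000101100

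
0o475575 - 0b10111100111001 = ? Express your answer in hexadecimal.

0o475575 = 0x27B7D in hexadecimal.
0b10111100111001 = 0x2F39 in hexadecimal.
Subtract column by column in base 16:
  D-9 → 4
  7-3 → 4
  B-F → C (borrow)
  7-2-1 → 4
  2-0 → 2

0x24C44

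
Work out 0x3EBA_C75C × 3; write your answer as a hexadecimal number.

0xBC305614

Multiply each base-16 digit by 3, carrying:
  C×3 = 36 → write 4 carry 2
  5×3+2 = 17 → write 1 carry 1
  7×3+1 = 22 → write 6 carry 1
  C×3+1 = 37 → write 5 carry 2
  A×3+2 = 32 → write 0 carry 2
  B×3+2 = 35 → write 3 carry 2
  E×3+2 = 44 → write C carry 2
  3×3+2 = 11 → write B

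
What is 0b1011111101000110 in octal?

0o137506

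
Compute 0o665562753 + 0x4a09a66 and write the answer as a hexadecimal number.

0o665562753 = 0x6d6e5eb in hexadecimal.
Add column by column in base 16, right to left:
  b+6 = 1 carry 1
  e+6+1 = 5 carry 1
  5+a+1 = 0 carry 1
  e+9+1 = 8 carry 1
  6+0+1 = 7
  d+a = 7 carry 1
  6+4+1 = b

0xb778051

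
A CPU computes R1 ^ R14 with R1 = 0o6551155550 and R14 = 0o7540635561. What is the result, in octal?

0o1011760031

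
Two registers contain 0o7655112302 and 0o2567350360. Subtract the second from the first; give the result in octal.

0o5065541722

Subtract column by column in base 8:
  2-0 → 2
  0-6 → 2 (borrow)
  3-3-1 → 7 (borrow)
  2-0-1 → 1
  1-5 → 4 (borrow)
  1-3-1 → 5 (borrow)
  5-7-1 → 5 (borrow)
  5-6-1 → 6 (borrow)
  6-5-1 → 0
  7-2 → 5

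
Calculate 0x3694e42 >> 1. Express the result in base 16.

0x1b4a721

1 bits is not a whole number of base-16 digits; in binary: 11011010010100111001000010 >> 1 = 1101101001010011100100001.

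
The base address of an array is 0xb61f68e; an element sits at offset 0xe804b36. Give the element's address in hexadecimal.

Add column by column in base 16, right to left:
  e+6 = 4 carry 1
  8+3+1 = c
  6+b = 1 carry 1
  f+4+1 = 4 carry 1
  1+0+1 = 2
  6+8 = e
  b+e = 9 carry 1
  final carry 1

0x19e241c4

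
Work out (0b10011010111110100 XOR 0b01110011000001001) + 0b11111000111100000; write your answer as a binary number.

0b111100010111011101

First 0b10011010111110100 XOR 0b01110011000001001 = 0b11101001111111101.
Add column by column in base 2, right to left:
  1+0 = 1
  0+0 = 0
  1+0 = 1
  1+0 = 1
  1+0 = 1
  1+1 = 0 carry 1
  1+1+1 = 1 carry 1
  1+1+1 = 1 carry 1
  1+1+1 = 1 carry 1
  1+0+1 = 0 carry 1
  0+0+1 = 1
  0+0 = 0
  1+1 = 0 carry 1
  0+1+1 = 0 carry 1
  1+1+1 = 1 carry 1
  1+1+1 = 1 carry 1
  1+1+1 = 1 carry 1
  final carry 1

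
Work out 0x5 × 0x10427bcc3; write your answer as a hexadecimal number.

Multiply each base-16 digit by 5, carrying:
  3×5 = 15 → write f
  c×5 = 60 → write c carry 3
  c×5+3 = 63 → write f carry 3
  b×5+3 = 58 → write a carry 3
  7×5+3 = 38 → write 6 carry 2
  2×5+2 = 12 → write c
  4×5 = 20 → write 4 carry 1
  0×5+1 = 1 → write 1
  1×5 = 5 → write 5

0x514c6afcf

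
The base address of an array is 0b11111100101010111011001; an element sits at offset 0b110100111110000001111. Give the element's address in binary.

0b100110001101000111101000

Add column by column in base 2, right to left:
  1+1 = 0 carry 1
  0+1+1 = 0 carry 1
  0+1+1 = 0 carry 1
  1+1+1 = 1 carry 1
  1+0+1 = 0 carry 1
  0+0+1 = 1
  1+0 = 1
  1+0 = 1
  1+0 = 1
  0+0 = 0
  1+1 = 0 carry 1
  0+1+1 = 0 carry 1
  1+1+1 = 1 carry 1
  0+1+1 = 0 carry 1
  1+1+1 = 1 carry 1
  0+0+1 = 1
  0+0 = 0
  1+1 = 0 carry 1
  1+0+1 = 0 carry 1
  1+1+1 = 1 carry 1
  1+1+1 = 1 carry 1
  1+0+1 = 0 carry 1
  1+0+1 = 0 carry 1
  final carry 1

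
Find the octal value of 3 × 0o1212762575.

0o3640730167

Multiply each base-8 digit by 3, carrying:
  5×3 = 15 → write 7 carry 1
  7×3+1 = 22 → write 6 carry 2
  5×3+2 = 17 → write 1 carry 2
  2×3+2 = 8 → write 0 carry 1
  6×3+1 = 19 → write 3 carry 2
  7×3+2 = 23 → write 7 carry 2
  2×3+2 = 8 → write 0 carry 1
  1×3+1 = 4 → write 4
  2×3 = 6 → write 6
  1×3 = 3 → write 3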